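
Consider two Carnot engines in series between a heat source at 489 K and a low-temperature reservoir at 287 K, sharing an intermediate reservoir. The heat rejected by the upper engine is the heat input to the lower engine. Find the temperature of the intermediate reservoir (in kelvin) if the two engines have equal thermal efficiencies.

Equal efficiencies require 1 − T_m/T_H = 1 − T_C/T_m, i.e. T_m/T_H = T_C/T_m, so T_m = √(T_H·T_C) = √(489.00 × 287.00) = 375 K.

T_m ≈ 375 K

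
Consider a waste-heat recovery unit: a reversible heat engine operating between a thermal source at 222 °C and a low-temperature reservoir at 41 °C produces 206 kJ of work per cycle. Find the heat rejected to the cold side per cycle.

T_H = 222 °C → 222 + 273.15 = 495.15 K.
T_C = 41 °C → 41 + 273.15 = 314.15 K.
η_rev = 1 − T_C/T_H = 1 − 314.15/495.15 = 0.3655.
Since Q_C/Q_H = T_C/T_H and Q_H = W/η, Q_C = W·T_C/(T_H − T_C) = 206 × 314.15/181.00 = 358 kJ.

Q_C ≈ 358 kJ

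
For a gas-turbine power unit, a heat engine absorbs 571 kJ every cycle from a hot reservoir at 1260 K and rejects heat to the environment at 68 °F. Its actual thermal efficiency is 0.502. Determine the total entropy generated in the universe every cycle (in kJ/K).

ΔS_univ ≈ 0.5168 kJ/K

T_C = 68 °F → (68 − 32) × 5/9 = 20.00 °C = 293.15 K.
W = η·Q_H = 0.502 × 571 = 286.6 kJ, so Q_C = Q_H − W = 284.4 kJ.
Reservoir entropy changes: ΔS_H = −Q_H/T_H = −571/1260.00 = -0.4532 kJ/K and ΔS_C = +Q_C/T_C = 284.4/293.15 = 0.9700 kJ/K.
ΔS_univ = −Q_H/T_H + Q_C/T_C = 0.5168 kJ/K (> 0, since η = 0.502 < η_Carnot = 0.767).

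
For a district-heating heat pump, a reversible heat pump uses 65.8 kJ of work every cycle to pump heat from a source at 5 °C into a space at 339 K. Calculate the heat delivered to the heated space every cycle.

Q_H ≈ 367 kJ

T_C = 5 °C → 5 + 273.15 = 278.15 K.
The Carnot heat-pump COP is COP_HP = T_H/(T_H − T_C) = 339.00/60.85 = 5.5711.
Q_H = COP_HP · W = 5.5711 × 65.8 = 367 kJ.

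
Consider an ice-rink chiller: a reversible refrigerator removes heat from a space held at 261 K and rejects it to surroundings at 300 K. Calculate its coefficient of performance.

For a reversible refrigerator, COP_R = T_C/(T_H − T_C) = 261.00/(300.00 − 261.00) = 6.692.

COP_R ≈ 6.692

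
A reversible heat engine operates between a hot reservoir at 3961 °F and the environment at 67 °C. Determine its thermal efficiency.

η ≈ 0.861

T_H = 3961 °F → (3961 − 32) × 5/9 = 2182.78 °C = 2455.93 K.
T_C = 67 °C → 67 + 273.15 = 340.15 K.
η_rev = 1 − T_C/T_H = 1 − 340.15/2455.93 = 0.861.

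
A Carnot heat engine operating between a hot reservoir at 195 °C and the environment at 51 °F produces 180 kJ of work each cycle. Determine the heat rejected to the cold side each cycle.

T_H = 195 °C → 195 + 273.15 = 468.15 K.
T_C = 51 °F → (51 − 32) × 5/9 = 10.56 °C = 283.71 K.
Carnot efficiency: η = 1 − T_C/T_H = 1 − 283.71/468.15 = 0.3940.
Since Q_C/Q_H = T_C/T_H and Q_H = W/η, Q_C = W·T_C/(T_H − T_C) = 180 × 283.71/184.44 = 277 kJ.

Q_C ≈ 277 kJ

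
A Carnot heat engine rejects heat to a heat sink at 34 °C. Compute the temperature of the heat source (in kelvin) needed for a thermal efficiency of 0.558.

T_C = 34 °C → 34 + 273.15 = 307.15 K.
From η = 1 − T_C/T_H, solving for T_H gives T_H = T_C/(1 − η) = 307.15/(1 − 0.558) = 695 K.

T_H ≈ 695 K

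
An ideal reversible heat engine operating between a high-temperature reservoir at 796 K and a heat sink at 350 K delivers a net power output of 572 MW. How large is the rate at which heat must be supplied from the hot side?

Q̇_H ≈ 1021 MW

The Carnot efficiency is η = 1 − T_C/T_H = 1 − 350.00/796.00 = 0.5603.
Q_H = W/η = 572/0.5603 = 1021 MW.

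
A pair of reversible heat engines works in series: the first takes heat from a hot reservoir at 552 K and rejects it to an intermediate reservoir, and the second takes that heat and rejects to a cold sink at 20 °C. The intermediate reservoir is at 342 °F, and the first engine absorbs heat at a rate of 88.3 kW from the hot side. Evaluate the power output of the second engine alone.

Ẇ₂ ≈ 24.35 kW

T_C = 20 °C → 20 + 273.15 = 293.15 K.
T_m = 342 °F → (342 − 32) × 5/9 = 172.22 °C = 445.37 K.
Heat entering the second stage: Q_m = Q_H·(T_m/T_H) = 88.3 × 445.37/552.00 = 71.24 kW.
Second-stage efficiency η₂ = 1 − T_C/T_m = 1 − 293.15/445.37 = 0.3418, so W₂ = η₂·Q_m = 24.35 kW.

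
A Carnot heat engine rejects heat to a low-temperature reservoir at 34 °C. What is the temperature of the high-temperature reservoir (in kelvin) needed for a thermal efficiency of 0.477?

T_H ≈ 587 K

T_C = 34 °C → 34 + 273.15 = 307.15 K.
From η = 1 − T_C/T_H, solving for T_H gives T_H = T_C/(1 − η) = 307.15/(1 − 0.477) = 587 K.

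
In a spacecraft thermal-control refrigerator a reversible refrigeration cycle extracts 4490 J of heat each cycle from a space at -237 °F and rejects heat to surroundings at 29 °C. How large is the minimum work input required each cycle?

T_H = 29 °C → 29 + 273.15 = 302.15 K.
T_C = -237 °F → (-237 − 32) × 5/9 = -149.44 °C = 123.71 K.
COP_R = T_C/(T_H − T_C) = 123.71/178.44 = 0.6932.
W = Q_C/COP_R = 4490/0.6932 = 6480 J.

W_in ≈ 6480 J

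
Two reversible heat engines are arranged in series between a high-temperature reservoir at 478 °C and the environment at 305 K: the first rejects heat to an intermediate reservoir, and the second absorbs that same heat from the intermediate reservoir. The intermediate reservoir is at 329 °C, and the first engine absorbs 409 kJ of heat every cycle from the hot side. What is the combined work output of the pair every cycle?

T_H = 478 °C → 478 + 273.15 = 751.15 K.
Two reversible stages in series are equivalent to a single Carnot engine between T_H and T_C, so η_total = 1 − T_C/T_H = 1 − 305.00/751.15 = 0.5940.
W_total = η_total · Q_H = 0.5940 × 409 = 243 kJ.

W_total ≈ 243 kJ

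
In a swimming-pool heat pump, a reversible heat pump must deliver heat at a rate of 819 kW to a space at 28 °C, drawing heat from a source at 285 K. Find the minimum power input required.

T_H = 28 °C → 28 + 273.15 = 301.15 K.
COP_HP = T_H/(T_H − T_C) = 301.15/16.15 = 18.6471.
W = Q_H/COP_HP = 819/18.6471 = 43.9 kW.

Ẇ_in ≈ 43.9 kW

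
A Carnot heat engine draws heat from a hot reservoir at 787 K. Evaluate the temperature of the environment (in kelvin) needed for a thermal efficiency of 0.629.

From η = 1 − T_C/T_H, T_C = T_H·(1 − η) = 787.00 × (1 − 0.629) = 292 K.

T_C ≈ 292 K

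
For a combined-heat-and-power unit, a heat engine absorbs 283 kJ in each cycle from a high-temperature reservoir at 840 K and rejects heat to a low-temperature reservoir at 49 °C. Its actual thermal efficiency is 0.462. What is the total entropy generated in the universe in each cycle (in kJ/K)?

T_C = 49 °C → 49 + 273.15 = 322.15 K.
W = η·Q_H = 0.462 × 283 = 130.7 kJ, so Q_C = Q_H − W = 152.3 kJ.
Entropy balance on the reservoirs: −Q_H/T_H = -0.3369 kJ/K, +Q_C/T_C = 0.4726 kJ/K.
ΔS_univ = −Q_H/T_H + Q_C/T_C = 0.136 kJ/K (> 0, since η = 0.462 < η_Carnot = 0.616).

ΔS_univ ≈ 0.136 kJ/K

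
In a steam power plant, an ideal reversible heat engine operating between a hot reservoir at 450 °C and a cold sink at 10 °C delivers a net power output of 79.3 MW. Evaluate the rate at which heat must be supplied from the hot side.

T_H = 450 °C → 450 + 273.15 = 723.15 K.
T_C = 10 °C → 10 + 273.15 = 283.15 K.
The Carnot efficiency is η = 1 − T_C/T_H = 1 − 283.15/723.15 = 0.6084.
Q_H = W/η = 79.3/0.6084 = 130 MW.

Q̇_H ≈ 130 MW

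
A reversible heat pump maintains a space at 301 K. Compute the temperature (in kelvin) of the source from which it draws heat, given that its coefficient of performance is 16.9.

COP_HP = T_H/(T_H − T_C) ⇒ T_C = T_H·(COP_HP − 1)/COP_HP = 301.00 × (16.9 − 1)/16.9 = 283.2 K.

T_C ≈ 283.2 K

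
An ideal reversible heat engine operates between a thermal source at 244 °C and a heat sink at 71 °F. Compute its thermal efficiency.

η ≈ 0.4299

T_H = 244 °C → 244 + 273.15 = 517.15 K.
T_C = 71 °F → (71 − 32) × 5/9 = 21.67 °C = 294.82 K.
For a reversible engine, η = 1 − T_C/T_H = 1 − 294.82/517.15 = 0.4299.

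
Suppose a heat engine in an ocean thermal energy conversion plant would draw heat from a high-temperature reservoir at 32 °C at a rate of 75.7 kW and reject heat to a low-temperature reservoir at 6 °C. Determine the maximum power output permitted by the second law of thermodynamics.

T_H = 32 °C → 32 + 273.15 = 305.15 K.
T_C = 6 °C → 6 + 273.15 = 279.15 K.
The upper bound on efficiency is η_max = 1 − T_C/T_H = 1 − 279.15/305.15 = 0.0852.
W_max = η_max · Q_H = 0.0852 × 75.7 = 6.45 kW.

Ẇ_max ≈ 6.45 kW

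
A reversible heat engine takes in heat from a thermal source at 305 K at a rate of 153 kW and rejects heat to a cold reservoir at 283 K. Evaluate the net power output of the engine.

Ẇ ≈ 11.04 kW

η_rev = 1 − T_C/T_H = 1 − 283.00/305.00 = 0.0721.
W = η·Q_H = 0.0721 × 153 = 11.04 kW.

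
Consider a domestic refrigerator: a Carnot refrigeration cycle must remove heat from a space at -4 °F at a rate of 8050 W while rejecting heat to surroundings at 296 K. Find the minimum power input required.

Ẇ_in ≈ 1360 W

T_C = -4 °F → (-4 − 32) × 5/9 = -20.00 °C = 253.15 K.
For a reversible refrigerator, COP_R = T_C/(T_H − T_C) = 253.15/42.85 = 5.9078.
W = Q_C/COP_R = 8050/5.9078 = 1360 W.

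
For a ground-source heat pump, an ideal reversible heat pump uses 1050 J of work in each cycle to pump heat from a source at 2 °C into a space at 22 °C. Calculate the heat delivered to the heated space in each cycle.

T_H = 22 °C → 22 + 273.15 = 295.15 K.
T_C = 2 °C → 2 + 273.15 = 275.15 K.
For a reversible heat pump, COP_HP = T_H/(T_H − T_C) = 295.15/20.00 = 14.7575.
Q_H = COP_HP · W = 14.7575 × 1050 = 15500 J.

Q_H ≈ 15500 J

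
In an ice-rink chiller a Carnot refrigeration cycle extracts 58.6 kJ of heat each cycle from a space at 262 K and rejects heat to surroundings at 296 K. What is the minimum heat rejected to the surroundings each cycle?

For a reversible cycle Q_H/Q_C = T_H/T_C, so Q_H = Q_C·T_H/T_C = 58.6 × 296.00/262.00 = 66.2 kJ.

Q_H ≈ 66.2 kJ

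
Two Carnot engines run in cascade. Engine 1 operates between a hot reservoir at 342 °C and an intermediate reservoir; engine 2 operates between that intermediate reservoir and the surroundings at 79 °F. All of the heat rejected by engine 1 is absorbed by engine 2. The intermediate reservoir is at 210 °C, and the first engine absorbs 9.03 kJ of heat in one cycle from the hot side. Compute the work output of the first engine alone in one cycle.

T_H = 342 °C → 342 + 273.15 = 615.15 K.
T_C = 79 °F → (79 − 32) × 5/9 = 26.11 °C = 299.26 K.
T_m = 210 °C → 210 + 273.15 = 483.15 K.
First-stage efficiency η₁ = 1 − T_m/T_H = 1 − 483.15/615.15 = 0.2146.
W₁ = η₁·Q_H = 0.2146 × 9.03 = 1.938 kJ.

W₁ ≈ 1.938 kJ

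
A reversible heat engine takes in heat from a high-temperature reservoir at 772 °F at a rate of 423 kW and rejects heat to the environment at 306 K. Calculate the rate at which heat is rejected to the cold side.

T_H = 772 °F → (772 − 32) × 5/9 = 411.11 °C = 684.26 K.
Carnot efficiency: η = 1 − T_C/T_H = 1 − 306.00/684.26 = 0.5528.
For a reversible cycle Q_C/Q_H = T_C/T_H, so Q_C = 423 × 306.00/684.26 = 189 kW.

Q̇_C ≈ 189 kW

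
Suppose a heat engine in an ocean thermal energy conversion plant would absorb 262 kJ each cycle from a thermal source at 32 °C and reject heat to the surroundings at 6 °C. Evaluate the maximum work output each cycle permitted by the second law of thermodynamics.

W_max ≈ 22.32 kJ

T_H = 32 °C → 32 + 273.15 = 305.15 K.
T_C = 6 °C → 6 + 273.15 = 279.15 K.
The upper bound on efficiency is η_max = 1 − T_C/T_H = 1 − 279.15/305.15 = 0.0852.
W_max = η_max · Q_H = 0.0852 × 262 = 22.32 kJ.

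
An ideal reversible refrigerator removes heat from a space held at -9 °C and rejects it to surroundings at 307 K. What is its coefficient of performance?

T_C = -9 °C → -9 + 273.15 = 264.15 K.
For a reversible refrigerator, COP_R = T_C/(T_H − T_C) = 264.15/(307.00 − 264.15) = 6.165.

COP_R ≈ 6.165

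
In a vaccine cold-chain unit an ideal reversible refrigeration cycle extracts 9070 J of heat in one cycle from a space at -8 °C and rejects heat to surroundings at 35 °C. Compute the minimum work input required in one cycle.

T_H = 35 °C → 35 + 273.15 = 308.15 K.
T_C = -8 °C → -8 + 273.15 = 265.15 K.
COP_R = T_C/(T_H − T_C) = 265.15/43.00 = 6.1663.
W = Q_C/COP_R = 9070/6.1663 = 1471 J.

W_in ≈ 1471 J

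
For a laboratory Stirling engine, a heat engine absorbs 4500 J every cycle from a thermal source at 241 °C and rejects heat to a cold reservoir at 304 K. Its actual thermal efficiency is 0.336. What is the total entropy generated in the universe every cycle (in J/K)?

T_H = 241 °C → 241 + 273.15 = 514.15 K.
W = η·Q_H = 0.336 × 4500 = 1512 J, so Q_C = Q_H − W = 2988 J.
Reservoir entropy changes: ΔS_H = −Q_H/T_H = −4500/514.15 = -8.752 J/K and ΔS_C = +Q_C/T_C = 2988/304.00 = 9.829 J/K.
ΔS_univ = −Q_H/T_H + Q_C/T_C = 1.077 J/K (> 0, since η = 0.336 < η_Carnot = 0.409).

ΔS_univ ≈ 1.077 J/K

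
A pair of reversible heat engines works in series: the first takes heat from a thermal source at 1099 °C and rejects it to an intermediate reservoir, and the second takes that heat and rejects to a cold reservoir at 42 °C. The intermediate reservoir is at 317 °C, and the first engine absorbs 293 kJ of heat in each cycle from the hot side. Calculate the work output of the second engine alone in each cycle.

T_H = 1099 °C → 1099 + 273.15 = 1372.15 K.
T_C = 42 °C → 42 + 273.15 = 315.15 K.
T_m = 317 °C → 317 + 273.15 = 590.15 K.
Heat entering the second stage: Q_m = Q_H·(T_m/T_H) = 293 × 590.15/1372.15 = 126 kJ.
Second-stage efficiency η₂ = 1 − T_C/T_m = 1 − 315.15/590.15 = 0.4660, so W₂ = η₂·Q_m = 58.7 kJ.

W₂ ≈ 58.7 kJ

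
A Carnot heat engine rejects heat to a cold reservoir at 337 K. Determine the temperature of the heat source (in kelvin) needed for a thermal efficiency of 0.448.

T_H ≈ 611 K

From η = 1 − T_C/T_H, solving for T_H gives T_H = T_C/(1 − η) = 337.00/(1 − 0.448) = 611 K.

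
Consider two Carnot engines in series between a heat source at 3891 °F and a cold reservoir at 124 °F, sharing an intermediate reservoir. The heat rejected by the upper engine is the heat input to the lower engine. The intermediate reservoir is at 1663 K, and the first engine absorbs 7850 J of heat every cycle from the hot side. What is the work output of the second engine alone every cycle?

W₂ ≈ 4350 J

T_H = 3891 °F → (3891 − 32) × 5/9 = 2143.89 °C = 2417.04 K.
T_C = 124 °F → (124 − 32) × 5/9 = 51.11 °C = 324.26 K.
Heat entering the second stage: Q_m = Q_H·(T_m/T_H) = 7850 × 1663.00/2417.04 = 5400 J.
Second-stage efficiency η₂ = 1 − T_C/T_m = 1 − 324.26/1663.00 = 0.8050, so W₂ = η₂·Q_m = 4350 J.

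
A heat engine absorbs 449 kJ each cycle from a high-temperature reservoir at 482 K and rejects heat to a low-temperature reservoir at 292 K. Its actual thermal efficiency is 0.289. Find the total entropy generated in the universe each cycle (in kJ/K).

ΔS_univ ≈ 0.1617 kJ/K

W = η·Q_H = 0.289 × 449 = 129.8 kJ, so Q_C = Q_H − W = 319.2 kJ.
Entropy balance on the reservoirs: −Q_H/T_H = -0.9315 kJ/K, +Q_C/T_C = 1.093 kJ/K.
ΔS_univ = −Q_H/T_H + Q_C/T_C = 0.1617 kJ/K (> 0, since η = 0.289 < η_Carnot = 0.394).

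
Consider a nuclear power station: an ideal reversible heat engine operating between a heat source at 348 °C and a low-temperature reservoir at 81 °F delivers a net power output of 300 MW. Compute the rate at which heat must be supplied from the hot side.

Q̇_H ≈ 580.9 MW

T_H = 348 °C → 348 + 273.15 = 621.15 K.
T_C = 81 °F → (81 − 32) × 5/9 = 27.22 °C = 300.37 K.
The Carnot efficiency is η = 1 − T_C/T_H = 1 − 300.37/621.15 = 0.5164.
Q_H = W/η = 300/0.5164 = 580.9 MW.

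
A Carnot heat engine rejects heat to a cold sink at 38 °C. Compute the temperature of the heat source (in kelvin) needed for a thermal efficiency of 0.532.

T_C = 38 °C → 38 + 273.15 = 311.15 K.
From η = 1 − T_C/T_H, solving for T_H gives T_H = T_C/(1 − η) = 311.15/(1 − 0.532) = 665 K.

T_H ≈ 665 K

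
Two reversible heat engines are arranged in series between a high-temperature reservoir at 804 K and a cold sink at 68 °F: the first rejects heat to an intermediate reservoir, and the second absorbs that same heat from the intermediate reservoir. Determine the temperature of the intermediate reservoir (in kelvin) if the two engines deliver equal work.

T_C = 68 °F → (68 − 32) × 5/9 = 20.00 °C = 293.15 K.
For reversible stages Q_m = Q_H·(T_m/T_H). Setting W₁ = Q_H(1 − T_m/T_H) equal to W₂ = Q_m(1 − T_C/T_m) = Q_H·(T_m − T_C)/T_H gives T_H − T_m = T_m − T_C, so T_m = (T_H + T_C)/2 = (804.00 + 293.15)/2 = 549 K.

T_m ≈ 549 K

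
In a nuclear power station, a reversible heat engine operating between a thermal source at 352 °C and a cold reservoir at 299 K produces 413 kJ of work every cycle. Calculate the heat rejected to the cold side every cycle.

Q_C ≈ 379 kJ

T_H = 352 °C → 352 + 273.15 = 625.15 K.
For a reversible engine, η = 1 − T_C/T_H = 1 − 299.00/625.15 = 0.5217.
Since Q_C/Q_H = T_C/T_H and Q_H = W/η, Q_C = W·T_C/(T_H − T_C) = 413 × 299.00/326.15 = 379 kJ.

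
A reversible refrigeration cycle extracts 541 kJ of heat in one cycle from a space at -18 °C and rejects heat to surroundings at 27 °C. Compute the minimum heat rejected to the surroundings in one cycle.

T_H = 27 °C → 27 + 273.15 = 300.15 K.
T_C = -18 °C → -18 + 273.15 = 255.15 K.
For a reversible cycle Q_H/Q_C = T_H/T_C, so Q_H = Q_C·T_H/T_C = 541 × 300.15/255.15 = 636.4 kJ.

Q_H ≈ 636.4 kJ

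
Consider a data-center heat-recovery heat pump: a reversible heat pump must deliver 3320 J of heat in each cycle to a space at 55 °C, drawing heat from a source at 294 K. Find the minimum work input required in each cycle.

T_H = 55 °C → 55 + 273.15 = 328.15 K.
The Carnot heat-pump COP is COP_HP = T_H/(T_H − T_C) = 328.15/34.15 = 9.6091.
W = Q_H/COP_HP = 3320/9.6091 = 346 J.

W_in ≈ 346 J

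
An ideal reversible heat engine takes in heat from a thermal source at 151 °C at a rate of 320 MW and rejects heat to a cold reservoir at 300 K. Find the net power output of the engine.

Ẇ ≈ 93.66 MW

T_H = 151 °C → 151 + 273.15 = 424.15 K.
η_rev = 1 − T_C/T_H = 1 − 300.00/424.15 = 0.2927.
W = η·Q_H = 0.2927 × 320 = 93.66 MW.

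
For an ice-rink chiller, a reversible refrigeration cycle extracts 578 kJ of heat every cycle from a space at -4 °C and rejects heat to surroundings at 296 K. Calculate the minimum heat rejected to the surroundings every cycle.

T_C = -4 °C → -4 + 273.15 = 269.15 K.
For a reversible cycle Q_H/Q_C = T_H/T_C, so Q_H = Q_C·T_H/T_C = 578 × 296.00/269.15 = 636 kJ.

Q_H ≈ 636 kJ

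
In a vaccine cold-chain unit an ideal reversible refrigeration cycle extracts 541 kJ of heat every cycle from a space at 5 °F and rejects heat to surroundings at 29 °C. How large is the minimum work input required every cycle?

T_H = 29 °C → 29 + 273.15 = 302.15 K.
T_C = 5 °F → (5 − 32) × 5/9 = -15.00 °C = 258.15 K.
For a reversible refrigerator, COP_R = T_C/(T_H − T_C) = 258.15/44.00 = 5.8670.
W = Q_C/COP_R = 541/5.8670 = 92.2 kJ.

W_in ≈ 92.2 kJ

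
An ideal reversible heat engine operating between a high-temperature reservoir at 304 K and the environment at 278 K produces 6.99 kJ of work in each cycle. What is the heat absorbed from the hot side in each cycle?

Q_H ≈ 81.73 kJ

η_rev = 1 − T_C/T_H = 1 − 278.00/304.00 = 0.0855.
Q_H = W/η = 6.99/0.0855 = 81.73 kJ.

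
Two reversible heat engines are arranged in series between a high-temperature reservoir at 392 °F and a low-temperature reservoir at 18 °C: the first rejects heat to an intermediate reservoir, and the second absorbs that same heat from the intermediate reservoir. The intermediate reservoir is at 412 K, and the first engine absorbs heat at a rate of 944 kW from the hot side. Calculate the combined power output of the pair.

Ẇ_total ≈ 363 kW

T_H = 392 °F → (392 − 32) × 5/9 = 200.00 °C = 473.15 K.
T_C = 18 °C → 18 + 273.15 = 291.15 K.
Two reversible stages in series are equivalent to a single Carnot engine between T_H and T_C, so η_total = 1 − T_C/T_H = 1 − 291.15/473.15 = 0.3847.
W_total = η_total · Q_H = 0.3847 × 944 = 363 kW.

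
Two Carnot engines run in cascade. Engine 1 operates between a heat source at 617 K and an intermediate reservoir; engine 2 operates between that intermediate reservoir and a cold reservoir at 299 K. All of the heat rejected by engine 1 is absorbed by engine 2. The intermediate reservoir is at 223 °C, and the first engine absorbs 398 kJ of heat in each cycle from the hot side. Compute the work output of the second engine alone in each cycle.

W₂ ≈ 127 kJ

T_m = 223 °C → 223 + 273.15 = 496.15 K.
Heat entering the second stage: Q_m = Q_H·(T_m/T_H) = 398 × 496.15/617.00 = 320 kJ.
Second-stage efficiency η₂ = 1 − T_C/T_m = 1 − 299.00/496.15 = 0.3974, so W₂ = η₂·Q_m = 127 kJ.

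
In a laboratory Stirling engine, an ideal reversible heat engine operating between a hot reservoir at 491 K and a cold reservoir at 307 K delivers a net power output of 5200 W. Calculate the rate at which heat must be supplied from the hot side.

Carnot efficiency: η = 1 − T_C/T_H = 1 − 307.00/491.00 = 0.3747.
Q_H = W/η = 5200/0.3747 = 13900 W.

Q̇_H ≈ 13900 W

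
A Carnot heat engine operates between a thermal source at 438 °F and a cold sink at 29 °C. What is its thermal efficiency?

T_H = 438 °F → (438 − 32) × 5/9 = 225.56 °C = 498.71 K.
T_C = 29 °C → 29 + 273.15 = 302.15 K.
For a reversible engine, η = 1 − T_C/T_H = 1 − 302.15/498.71 = 0.3941.

η ≈ 0.3941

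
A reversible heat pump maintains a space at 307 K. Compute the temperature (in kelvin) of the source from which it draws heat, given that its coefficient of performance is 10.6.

COP_HP = T_H/(T_H − T_C) ⇒ T_C = T_H·(COP_HP − 1)/COP_HP = 307.00 × (10.6 − 1)/10.6 = 278.0 K.

T_C ≈ 278.0 K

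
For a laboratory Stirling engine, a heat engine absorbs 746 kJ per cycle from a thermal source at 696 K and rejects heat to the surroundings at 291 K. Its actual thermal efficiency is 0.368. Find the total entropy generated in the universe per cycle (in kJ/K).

W = η·Q_H = 0.368 × 746 = 274.5 kJ, so Q_C = Q_H − W = 471.5 kJ.
The hot reservoir loses entropy Q_H/T_H = 746/696.00 = 1.072 kJ/K; the cold reservoir gains Q_C/T_C = 471.5/291.00 = 1.620 kJ/K.
ΔS_univ = −Q_H/T_H + Q_C/T_C = 0.548 kJ/K (> 0, since η = 0.368 < η_Carnot = 0.582).

ΔS_univ ≈ 0.548 kJ/K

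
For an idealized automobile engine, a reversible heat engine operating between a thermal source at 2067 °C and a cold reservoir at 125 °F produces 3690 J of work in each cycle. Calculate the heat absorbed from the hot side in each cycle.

Q_H ≈ 4280 J

T_H = 2067 °C → 2067 + 273.15 = 2340.15 K.
T_C = 125 °F → (125 − 32) × 5/9 = 51.67 °C = 324.82 K.
Carnot efficiency: η = 1 − T_C/T_H = 1 − 324.82/2340.15 = 0.8612.
Q_H = W/η = 3690/0.8612 = 4280 J.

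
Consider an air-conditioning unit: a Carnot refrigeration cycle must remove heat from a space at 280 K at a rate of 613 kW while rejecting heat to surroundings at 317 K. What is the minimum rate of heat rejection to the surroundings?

For a reversible cycle Q_H/Q_C = T_H/T_C, so Q_H = Q_C·T_H/T_C = 613 × 317.00/280.00 = 694 kW.

Q̇_H ≈ 694 kW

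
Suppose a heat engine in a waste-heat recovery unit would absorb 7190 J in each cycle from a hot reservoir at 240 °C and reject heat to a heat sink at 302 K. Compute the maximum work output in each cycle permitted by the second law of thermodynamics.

W_max ≈ 2960 J

T_H = 240 °C → 240 + 273.15 = 513.15 K.
The second-law ceiling is the Carnot efficiency, η_max = 1 − T_C/T_H = 1 − 302.00/513.15 = 0.4115.
W_max = η_max · Q_H = 0.4115 × 7190 = 2960 J.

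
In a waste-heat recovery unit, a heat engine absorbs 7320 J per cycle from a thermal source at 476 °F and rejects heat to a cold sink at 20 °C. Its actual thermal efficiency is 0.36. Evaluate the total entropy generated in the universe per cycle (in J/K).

T_H = 476 °F → (476 − 32) × 5/9 = 246.67 °C = 519.82 K.
T_C = 20 °C → 20 + 273.15 = 293.15 K.
W = η·Q_H = 0.36 × 7320 = 2635 J, so Q_C = Q_H − W = 4685 J.
Entropy balance on the reservoirs: −Q_H/T_H = -14.08 J/K, +Q_C/T_C = 15.98 J/K.
ΔS_univ = −Q_H/T_H + Q_C/T_C = 1.899 J/K (> 0, since η = 0.36 < η_Carnot = 0.436).

ΔS_univ ≈ 1.899 J/K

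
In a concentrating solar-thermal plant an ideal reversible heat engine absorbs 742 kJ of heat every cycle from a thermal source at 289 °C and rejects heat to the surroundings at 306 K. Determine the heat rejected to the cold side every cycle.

T_H = 289 °C → 289 + 273.15 = 562.15 K.
Since the cycle is reversible, η = 1 − T_C/T_H = 1 − 306.00/562.15 = 0.4557.
For a reversible cycle Q_C/Q_H = T_C/T_H, so Q_C = 742 × 306.00/562.15 = 404 kJ.

Q_C ≈ 404 kJ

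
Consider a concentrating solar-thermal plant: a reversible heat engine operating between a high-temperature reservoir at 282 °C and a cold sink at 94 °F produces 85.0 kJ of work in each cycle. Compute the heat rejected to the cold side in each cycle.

Q_C ≈ 106 kJ

T_H = 282 °C → 282 + 273.15 = 555.15 K.
T_C = 94 °F → (94 − 32) × 5/9 = 34.44 °C = 307.59 K.
The Carnot efficiency is η = 1 − T_C/T_H = 1 − 307.59/555.15 = 0.4459.
Since Q_C/Q_H = T_C/T_H and Q_H = W/η, Q_C = W·T_C/(T_H − T_C) = 85.0 × 307.59/247.56 = 106 kJ.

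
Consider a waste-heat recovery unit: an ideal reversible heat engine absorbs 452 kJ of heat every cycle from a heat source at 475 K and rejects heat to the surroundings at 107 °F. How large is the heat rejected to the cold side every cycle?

Q_C ≈ 300 kJ

T_C = 107 °F → (107 − 32) × 5/9 = 41.67 °C = 314.82 K.
Since the cycle is reversible, η = 1 − T_C/T_H = 1 − 314.82/475.00 = 0.3372.
For a reversible cycle Q_C/Q_H = T_C/T_H, so Q_C = 452 × 314.82/475.00 = 300 kJ.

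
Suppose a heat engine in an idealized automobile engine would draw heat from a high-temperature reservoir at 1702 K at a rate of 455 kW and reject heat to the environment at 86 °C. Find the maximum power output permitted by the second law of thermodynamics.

Ẇ_max ≈ 359 kW

T_C = 86 °C → 86 + 273.15 = 359.15 K.
No engine can exceed the Carnot limit: η_max = 1 − T_C/T_H = 1 − 359.15/1702.00 = 0.7890.
W_max = η_max · Q_H = 0.7890 × 455 = 359 kW.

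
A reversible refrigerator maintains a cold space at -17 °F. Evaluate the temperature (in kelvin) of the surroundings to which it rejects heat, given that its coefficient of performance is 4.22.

T_C = -17 °F → (-17 − 32) × 5/9 = -27.22 °C = 245.93 K.
COP_R = T_C/(T_H − T_C) ⇒ T_H = T_C·(1 + 1/COP_R) = 245.93 × (1 + 1/4.22) = 304 K.

T_H ≈ 304 K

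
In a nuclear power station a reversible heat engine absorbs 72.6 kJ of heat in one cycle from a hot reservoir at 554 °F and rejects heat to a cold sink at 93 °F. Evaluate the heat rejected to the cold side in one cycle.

T_H = 554 °F → (554 − 32) × 5/9 = 290.00 °C = 563.15 K.
T_C = 93 °F → (93 − 32) × 5/9 = 33.89 °C = 307.04 K.
Carnot efficiency: η = 1 − T_C/T_H = 1 − 307.04/563.15 = 0.4548.
For a reversible cycle Q_C/Q_H = T_C/T_H, so Q_C = 72.6 × 307.04/563.15 = 39.58 kJ.

Q_C ≈ 39.58 kJ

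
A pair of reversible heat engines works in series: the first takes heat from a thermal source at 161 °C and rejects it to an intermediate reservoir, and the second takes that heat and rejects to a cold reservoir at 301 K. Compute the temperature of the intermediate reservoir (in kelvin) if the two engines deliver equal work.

T_m ≈ 368 K

T_H = 161 °C → 161 + 273.15 = 434.15 K.
For reversible stages Q_m = Q_H·(T_m/T_H). Setting W₁ = Q_H(1 − T_m/T_H) equal to W₂ = Q_m(1 − T_C/T_m) = Q_H·(T_m − T_C)/T_H gives T_H − T_m = T_m − T_C, so T_m = (T_H + T_C)/2 = (434.15 + 301.00)/2 = 368 K.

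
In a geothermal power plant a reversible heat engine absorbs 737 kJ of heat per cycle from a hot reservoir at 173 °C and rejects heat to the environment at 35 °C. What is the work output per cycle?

T_H = 173 °C → 173 + 273.15 = 446.15 K.
T_C = 35 °C → 35 + 273.15 = 308.15 K.
Carnot efficiency: η = 1 − T_C/T_H = 1 − 308.15/446.15 = 0.3093.
W = η·Q_H = 0.3093 × 737 = 228 kJ.

W ≈ 228 kJ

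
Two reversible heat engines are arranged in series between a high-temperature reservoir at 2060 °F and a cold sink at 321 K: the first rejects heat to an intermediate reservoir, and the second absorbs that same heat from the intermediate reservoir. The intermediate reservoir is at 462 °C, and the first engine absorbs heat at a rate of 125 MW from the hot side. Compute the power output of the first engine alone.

T_H = 2060 °F → (2060 − 32) × 5/9 = 1126.67 °C = 1399.82 K.
T_m = 462 °C → 462 + 273.15 = 735.15 K.
First-stage efficiency η₁ = 1 − T_m/T_H = 1 − 735.15/1399.82 = 0.4748.
W₁ = η₁·Q_H = 0.4748 × 125 = 59.4 MW.

Ẇ₁ ≈ 59.4 MW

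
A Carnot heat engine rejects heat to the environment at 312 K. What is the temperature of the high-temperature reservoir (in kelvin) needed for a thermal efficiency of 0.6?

From η = 1 − T_C/T_H, solving for T_H gives T_H = T_C/(1 − η) = 312.00/(1 − 0.6) = 780 K.

T_H ≈ 780 K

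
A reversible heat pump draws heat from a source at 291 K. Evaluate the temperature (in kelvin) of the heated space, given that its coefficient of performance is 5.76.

COP_HP = T_H/(T_H − T_C) ⇒ T_H = T_C·COP_HP/(COP_HP − 1) = 291.00 × 5.76/(5.76 − 1) = 352 K.

T_H ≈ 352 K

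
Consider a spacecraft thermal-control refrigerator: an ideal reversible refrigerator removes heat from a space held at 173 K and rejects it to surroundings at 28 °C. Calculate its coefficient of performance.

T_H = 28 °C → 28 + 273.15 = 301.15 K.
The reversible coefficient of performance is COP_R = T_C/(T_H − T_C) = 173.00/(301.15 − 173.00) = 1.35.

COP_R ≈ 1.35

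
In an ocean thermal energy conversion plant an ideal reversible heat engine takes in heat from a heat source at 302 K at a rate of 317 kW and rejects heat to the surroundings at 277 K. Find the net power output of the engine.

Ẇ ≈ 26.2 kW

η_rev = 1 − T_C/T_H = 1 − 277.00/302.00 = 0.0828.
W = η·Q_H = 0.0828 × 317 = 26.2 kW.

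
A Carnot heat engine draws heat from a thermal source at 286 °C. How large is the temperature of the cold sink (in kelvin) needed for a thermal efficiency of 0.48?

T_C ≈ 291 K

T_H = 286 °C → 286 + 273.15 = 559.15 K.
From η = 1 − T_C/T_H, T_C = T_H·(1 − η) = 559.15 × (1 − 0.48) = 291 K.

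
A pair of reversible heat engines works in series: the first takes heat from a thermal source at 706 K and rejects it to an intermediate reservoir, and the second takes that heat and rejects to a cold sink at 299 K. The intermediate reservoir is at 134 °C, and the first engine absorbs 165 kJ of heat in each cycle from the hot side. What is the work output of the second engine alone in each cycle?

W₂ ≈ 25.3 kJ

T_m = 134 °C → 134 + 273.15 = 407.15 K.
Heat entering the second stage: Q_m = Q_H·(T_m/T_H) = 165 × 407.15/706.00 = 95.2 kJ.
Second-stage efficiency η₂ = 1 − T_C/T_m = 1 − 299.00/407.15 = 0.2656, so W₂ = η₂·Q_m = 25.3 kJ.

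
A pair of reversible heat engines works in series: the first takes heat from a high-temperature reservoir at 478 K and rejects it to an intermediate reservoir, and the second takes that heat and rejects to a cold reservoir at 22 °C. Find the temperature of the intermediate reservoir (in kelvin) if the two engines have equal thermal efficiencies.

T_m ≈ 375.6 K

T_C = 22 °C → 22 + 273.15 = 295.15 K.
Equal efficiencies require 1 − T_m/T_H = 1 − T_C/T_m, i.e. T_m/T_H = T_C/T_m, so T_m = √(T_H·T_C) = √(478.00 × 295.15) = 375.6 K.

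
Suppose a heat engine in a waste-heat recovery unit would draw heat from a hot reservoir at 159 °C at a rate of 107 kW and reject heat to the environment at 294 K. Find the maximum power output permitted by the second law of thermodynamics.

Ẇ_max ≈ 34.2 kW

T_H = 159 °C → 159 + 273.15 = 432.15 K.
The upper bound on efficiency is η_max = 1 − T_C/T_H = 1 − 294.00/432.15 = 0.3197.
W_max = η_max · Q_H = 0.3197 × 107 = 34.2 kW.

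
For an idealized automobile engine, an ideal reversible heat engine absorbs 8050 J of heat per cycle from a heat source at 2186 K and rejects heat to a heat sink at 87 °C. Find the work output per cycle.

T_C = 87 °C → 87 + 273.15 = 360.15 K.
Carnot efficiency: η = 1 − T_C/T_H = 1 − 360.15/2186.00 = 0.8352.
W = η·Q_H = 0.8352 × 8050 = 6720 J.

W ≈ 6720 J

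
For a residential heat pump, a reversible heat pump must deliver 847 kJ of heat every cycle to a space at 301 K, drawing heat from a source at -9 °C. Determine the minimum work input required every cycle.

W_in ≈ 104 kJ

T_C = -9 °C → -9 + 273.15 = 264.15 K.
The Carnot heat-pump COP is COP_HP = T_H/(T_H − T_C) = 301.00/36.85 = 8.1682.
W = Q_H/COP_HP = 847/8.1682 = 104 kJ.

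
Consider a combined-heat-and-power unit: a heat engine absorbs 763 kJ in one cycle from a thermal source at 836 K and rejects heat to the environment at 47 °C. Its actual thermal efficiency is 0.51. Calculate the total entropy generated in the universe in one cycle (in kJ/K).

T_C = 47 °C → 47 + 273.15 = 320.15 K.
W = η·Q_H = 0.51 × 763 = 389.1 kJ, so Q_C = Q_H − W = 373.9 kJ.
Entropy balance on the reservoirs: −Q_H/T_H = -0.9127 kJ/K, +Q_C/T_C = 1.168 kJ/K.
ΔS_univ = −Q_H/T_H + Q_C/T_C = 0.2551 kJ/K (> 0, since η = 0.51 < η_Carnot = 0.617).

ΔS_univ ≈ 0.2551 kJ/K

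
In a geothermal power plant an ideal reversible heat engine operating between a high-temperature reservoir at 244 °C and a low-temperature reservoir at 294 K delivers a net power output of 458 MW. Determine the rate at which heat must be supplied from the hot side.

Q̇_H ≈ 1061 MW

T_H = 244 °C → 244 + 273.15 = 517.15 K.
For a reversible engine, η = 1 − T_C/T_H = 1 − 294.00/517.15 = 0.4315.
Q_H = W/η = 458/0.4315 = 1061 MW.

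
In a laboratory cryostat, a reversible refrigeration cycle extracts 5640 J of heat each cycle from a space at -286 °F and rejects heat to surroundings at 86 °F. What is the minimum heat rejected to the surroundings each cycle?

T_H = 86 °F → (86 − 32) × 5/9 = 30.00 °C = 303.15 K.
T_C = -286 °F → (-286 − 32) × 5/9 = -176.67 °C = 96.48 K.
For a reversible cycle Q_H/Q_C = T_H/T_C, so Q_H = Q_C·T_H/T_C = 5640 × 303.15/96.48 = 17700 J.

Q_H ≈ 17700 J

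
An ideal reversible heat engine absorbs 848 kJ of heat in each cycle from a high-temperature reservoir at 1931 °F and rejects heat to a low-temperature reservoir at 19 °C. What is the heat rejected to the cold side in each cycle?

Q_C ≈ 186.5 kJ

T_H = 1931 °F → (1931 − 32) × 5/9 = 1055.00 °C = 1328.15 K.
T_C = 19 °C → 19 + 273.15 = 292.15 K.
For a reversible engine, η = 1 − T_C/T_H = 1 − 292.15/1328.15 = 0.7800.
For a reversible cycle Q_C/Q_H = T_C/T_H, so Q_C = 848 × 292.15/1328.15 = 186.5 kJ.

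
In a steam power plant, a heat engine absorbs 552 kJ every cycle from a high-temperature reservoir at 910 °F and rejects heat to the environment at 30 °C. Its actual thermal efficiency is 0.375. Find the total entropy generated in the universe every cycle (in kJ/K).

T_H = 910 °F → (910 − 32) × 5/9 = 487.78 °C = 760.93 K.
T_C = 30 °C → 30 + 273.15 = 303.15 K.
W = η·Q_H = 0.375 × 552 = 207.0 kJ, so Q_C = Q_H − W = 345.0 kJ.
The hot reservoir loses entropy Q_H/T_H = 552/760.93 = 0.7254 kJ/K; the cold reservoir gains Q_C/T_C = 345.0/303.15 = 1.138 kJ/K.
ΔS_univ = −Q_H/T_H + Q_C/T_C = 0.413 kJ/K (> 0, since η = 0.375 < η_Carnot = 0.602).

ΔS_univ ≈ 0.413 kJ/K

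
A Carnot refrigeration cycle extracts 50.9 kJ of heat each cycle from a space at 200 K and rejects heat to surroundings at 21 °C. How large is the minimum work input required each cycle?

W_in ≈ 24.0 kJ

T_H = 21 °C → 21 + 273.15 = 294.15 K.
For a reversible refrigerator, COP_R = T_C/(T_H − T_C) = 200.00/94.15 = 2.1243.
W = Q_C/COP_R = 50.9/2.1243 = 24.0 kJ.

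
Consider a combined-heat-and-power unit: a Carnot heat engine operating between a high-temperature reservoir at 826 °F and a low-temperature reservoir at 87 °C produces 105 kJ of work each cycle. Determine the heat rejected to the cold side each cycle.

Q_C ≈ 107 kJ

T_H = 826 °F → (826 − 32) × 5/9 = 441.11 °C = 714.26 K.
T_C = 87 °C → 87 + 273.15 = 360.15 K.
Carnot efficiency: η = 1 − T_C/T_H = 1 − 360.15/714.26 = 0.4958.
Since Q_C/Q_H = T_C/T_H and Q_H = W/η, Q_C = W·T_C/(T_H − T_C) = 105 × 360.15/354.11 = 107 kJ.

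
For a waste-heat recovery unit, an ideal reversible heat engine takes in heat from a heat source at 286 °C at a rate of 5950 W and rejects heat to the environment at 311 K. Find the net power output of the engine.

T_H = 286 °C → 286 + 273.15 = 559.15 K.
Carnot efficiency: η = 1 − T_C/T_H = 1 − 311.00/559.15 = 0.4438.
W = η·Q_H = 0.4438 × 5950 = 2640 W.

Ẇ ≈ 2640 W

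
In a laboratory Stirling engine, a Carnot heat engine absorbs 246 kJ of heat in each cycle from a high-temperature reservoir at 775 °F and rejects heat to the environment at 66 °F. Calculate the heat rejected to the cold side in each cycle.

Q_C ≈ 105 kJ

T_H = 775 °F → (775 − 32) × 5/9 = 412.78 °C = 685.93 K.
T_C = 66 °F → (66 − 32) × 5/9 = 18.89 °C = 292.04 K.
Carnot efficiency: η = 1 − T_C/T_H = 1 − 292.04/685.93 = 0.5742.
For a reversible cycle Q_C/Q_H = T_C/T_H, so Q_C = 246 × 292.04/685.93 = 105 kJ.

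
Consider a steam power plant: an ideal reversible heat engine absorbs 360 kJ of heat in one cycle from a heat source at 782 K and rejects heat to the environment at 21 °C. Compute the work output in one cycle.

T_C = 21 °C → 21 + 273.15 = 294.15 K.
Carnot efficiency: η = 1 − T_C/T_H = 1 − 294.15/782.00 = 0.6238.
W = η·Q_H = 0.6238 × 360 = 225 kJ.

W ≈ 225 kJ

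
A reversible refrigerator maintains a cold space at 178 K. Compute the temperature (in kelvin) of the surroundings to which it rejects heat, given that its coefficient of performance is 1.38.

COP_R = T_C/(T_H − T_C) ⇒ T_H = T_C·(1 + 1/COP_R) = 178.00 × (1 + 1/1.38) = 307 K.

T_H ≈ 307 K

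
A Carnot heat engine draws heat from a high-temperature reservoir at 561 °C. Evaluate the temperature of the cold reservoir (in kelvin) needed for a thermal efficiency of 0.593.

T_C ≈ 339.5 K

T_H = 561 °C → 561 + 273.15 = 834.15 K.
From η = 1 − T_C/T_H, T_C = T_H·(1 − η) = 834.15 × (1 − 0.593) = 339.5 K.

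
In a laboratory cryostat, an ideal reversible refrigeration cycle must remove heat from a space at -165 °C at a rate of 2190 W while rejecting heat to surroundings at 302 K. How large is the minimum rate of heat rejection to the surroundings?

Q̇_H ≈ 6115 W

T_C = -165 °C → -165 + 273.15 = 108.15 K.
For a reversible cycle Q_H/Q_C = T_H/T_C, so Q_H = Q_C·T_H/T_C = 2190 × 302.00/108.15 = 6115 W.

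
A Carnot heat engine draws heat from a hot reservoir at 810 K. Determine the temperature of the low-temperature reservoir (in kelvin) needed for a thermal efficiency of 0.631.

T_C ≈ 299 K

From η = 1 − T_C/T_H, T_C = T_H·(1 − η) = 810.00 × (1 − 0.631) = 299 K.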